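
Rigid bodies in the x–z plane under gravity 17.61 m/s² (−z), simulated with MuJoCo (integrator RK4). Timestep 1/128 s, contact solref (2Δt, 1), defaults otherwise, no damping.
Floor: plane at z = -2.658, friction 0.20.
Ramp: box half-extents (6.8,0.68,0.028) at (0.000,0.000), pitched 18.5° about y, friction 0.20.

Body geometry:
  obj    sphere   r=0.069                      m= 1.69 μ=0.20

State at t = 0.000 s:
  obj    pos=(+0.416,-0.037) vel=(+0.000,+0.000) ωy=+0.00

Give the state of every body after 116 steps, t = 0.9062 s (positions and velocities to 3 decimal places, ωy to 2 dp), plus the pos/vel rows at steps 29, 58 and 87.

State at t = 0.9062 s:
  obj    pos=(+1.971,-0.557) vel=(+3.430,-1.148) ωy=+52.41

Key-timestep trajectory:
   step    t(s)  obj.x    obj.z    obj.vx   obj.vz 
     29  0.2266   +0.513  -0.069  +0.858  -0.287
     58  0.4531   +0.805  -0.167  +1.715  -0.574
     87  0.6797   +1.291  -0.330  +2.573  -0.861


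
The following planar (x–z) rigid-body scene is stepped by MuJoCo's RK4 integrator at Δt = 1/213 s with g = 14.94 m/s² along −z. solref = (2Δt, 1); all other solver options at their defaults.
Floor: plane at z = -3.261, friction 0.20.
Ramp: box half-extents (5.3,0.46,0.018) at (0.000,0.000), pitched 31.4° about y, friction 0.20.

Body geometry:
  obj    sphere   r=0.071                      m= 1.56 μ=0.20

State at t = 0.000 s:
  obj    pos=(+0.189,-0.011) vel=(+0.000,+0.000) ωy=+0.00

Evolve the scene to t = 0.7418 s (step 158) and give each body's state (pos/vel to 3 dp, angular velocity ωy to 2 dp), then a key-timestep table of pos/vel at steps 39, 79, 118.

State at t = 0.7418 s:
  obj    pos=(+1.495,-0.808) vel=(+3.521,-2.149) ωy=+58.07

Key-timestep trajectory:
   step    t(s)  obj.x    obj.z    obj.vx   obj.vz 
     39  0.1831   +0.269  -0.060  +0.869  -0.531
     79  0.3709   +0.516  -0.210  +1.761  -1.075
    118  0.5540   +0.917  -0.456  +2.630  -1.605


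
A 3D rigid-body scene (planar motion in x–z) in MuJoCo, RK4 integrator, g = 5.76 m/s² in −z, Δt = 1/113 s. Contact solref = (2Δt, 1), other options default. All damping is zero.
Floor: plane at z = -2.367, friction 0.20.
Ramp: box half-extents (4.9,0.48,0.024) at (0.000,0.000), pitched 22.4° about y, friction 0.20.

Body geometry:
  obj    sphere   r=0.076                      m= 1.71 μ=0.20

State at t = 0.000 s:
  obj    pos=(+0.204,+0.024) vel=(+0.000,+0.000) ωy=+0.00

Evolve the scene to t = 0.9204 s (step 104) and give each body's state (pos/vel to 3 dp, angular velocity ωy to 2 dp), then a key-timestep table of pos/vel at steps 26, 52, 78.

State at t = 0.9204 s:
  obj    pos=(+0.818,-0.229) vel=(+1.334,-0.550) ωy=+18.98

Key-timestep trajectory:
   step    t(s)  obj.x    obj.z    obj.vx   obj.vz 
     26  0.2301   +0.242  +0.008  +0.334  -0.138
     52  0.4602   +0.358  -0.039  +0.667  -0.275
     78  0.6903   +0.549  -0.118  +1.001  -0.412


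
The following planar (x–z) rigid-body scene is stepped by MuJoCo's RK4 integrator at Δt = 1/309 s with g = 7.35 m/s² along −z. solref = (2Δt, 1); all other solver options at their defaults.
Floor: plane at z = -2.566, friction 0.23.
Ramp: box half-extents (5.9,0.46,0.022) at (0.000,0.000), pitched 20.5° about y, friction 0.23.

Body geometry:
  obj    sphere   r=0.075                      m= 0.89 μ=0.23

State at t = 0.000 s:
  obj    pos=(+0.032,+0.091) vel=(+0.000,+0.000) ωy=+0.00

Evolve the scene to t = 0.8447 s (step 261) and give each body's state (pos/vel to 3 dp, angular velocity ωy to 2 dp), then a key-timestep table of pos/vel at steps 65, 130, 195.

State at t = 0.8447 s:
  obj    pos=(+0.647,-0.138) vel=(+1.455,-0.544) ωy=+20.70

Key-timestep trajectory:
   step    t(s)  obj.x    obj.z    obj.vx   obj.vz 
     65  0.2104   +0.070  +0.077  +0.362  -0.135
    130  0.4207   +0.185  +0.035  +0.725  -0.271
    195  0.6311   +0.375  -0.037  +1.087  -0.406


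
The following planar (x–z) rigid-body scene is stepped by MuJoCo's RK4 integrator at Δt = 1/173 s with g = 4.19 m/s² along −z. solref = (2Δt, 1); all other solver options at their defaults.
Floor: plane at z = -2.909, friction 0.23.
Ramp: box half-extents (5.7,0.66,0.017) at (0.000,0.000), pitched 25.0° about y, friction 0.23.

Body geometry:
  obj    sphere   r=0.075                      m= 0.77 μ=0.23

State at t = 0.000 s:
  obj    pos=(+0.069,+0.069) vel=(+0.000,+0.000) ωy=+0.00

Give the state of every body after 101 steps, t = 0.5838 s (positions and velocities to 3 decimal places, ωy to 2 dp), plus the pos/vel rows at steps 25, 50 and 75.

State at t = 0.5838 s:
  obj    pos=(+0.265,-0.022) vel=(+0.669,-0.312) ωy=+9.84

Key-timestep trajectory:
   step    t(s)  obj.x    obj.z    obj.vx   obj.vz 
     25  0.1445   +0.081  +0.064  +0.166  -0.077
     50  0.2890   +0.117  +0.047  +0.331  -0.155
     75  0.4335   +0.177  +0.019  +0.497  -0.232


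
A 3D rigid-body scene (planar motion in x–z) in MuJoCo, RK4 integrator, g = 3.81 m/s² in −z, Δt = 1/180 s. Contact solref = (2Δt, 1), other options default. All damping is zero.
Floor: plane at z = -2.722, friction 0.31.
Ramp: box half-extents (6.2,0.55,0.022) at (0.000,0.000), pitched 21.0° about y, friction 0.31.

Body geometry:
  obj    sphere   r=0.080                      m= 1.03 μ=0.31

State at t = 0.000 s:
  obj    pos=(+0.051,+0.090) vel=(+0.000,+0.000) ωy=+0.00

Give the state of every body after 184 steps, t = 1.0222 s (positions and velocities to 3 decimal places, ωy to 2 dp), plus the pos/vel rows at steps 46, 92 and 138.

State at t = 1.0222 s:
  obj    pos=(+0.527,-0.093) vel=(+0.931,-0.357) ωy=+12.46

Key-timestep trajectory:
   step    t(s)  obj.x    obj.z    obj.vx   obj.vz 
     46  0.2556   +0.081  +0.078  +0.233  -0.089
     92  0.5111   +0.170  +0.044  +0.465  -0.179
    138  0.7667   +0.319  -0.013  +0.698  -0.268


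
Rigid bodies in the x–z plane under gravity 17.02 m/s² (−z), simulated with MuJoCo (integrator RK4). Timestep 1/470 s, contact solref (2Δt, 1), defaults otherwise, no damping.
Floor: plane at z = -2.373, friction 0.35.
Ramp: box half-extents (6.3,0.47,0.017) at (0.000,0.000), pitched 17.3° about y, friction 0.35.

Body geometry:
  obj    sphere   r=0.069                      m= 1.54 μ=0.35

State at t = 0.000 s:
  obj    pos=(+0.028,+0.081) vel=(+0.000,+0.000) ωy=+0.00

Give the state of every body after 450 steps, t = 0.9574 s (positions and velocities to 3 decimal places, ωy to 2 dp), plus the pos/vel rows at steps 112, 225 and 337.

State at t = 0.9574 s:
  obj    pos=(+1.610,-0.411) vel=(+3.305,-1.029) ωy=+50.16

Key-timestep trajectory:
   step    t(s)  obj.x    obj.z    obj.vx   obj.vz 
    112  0.2383   +0.126  +0.051  +0.823  -0.256
    225  0.4787   +0.424  -0.042  +1.652  -0.515
    337  0.7170   +0.915  -0.195  +2.475  -0.771


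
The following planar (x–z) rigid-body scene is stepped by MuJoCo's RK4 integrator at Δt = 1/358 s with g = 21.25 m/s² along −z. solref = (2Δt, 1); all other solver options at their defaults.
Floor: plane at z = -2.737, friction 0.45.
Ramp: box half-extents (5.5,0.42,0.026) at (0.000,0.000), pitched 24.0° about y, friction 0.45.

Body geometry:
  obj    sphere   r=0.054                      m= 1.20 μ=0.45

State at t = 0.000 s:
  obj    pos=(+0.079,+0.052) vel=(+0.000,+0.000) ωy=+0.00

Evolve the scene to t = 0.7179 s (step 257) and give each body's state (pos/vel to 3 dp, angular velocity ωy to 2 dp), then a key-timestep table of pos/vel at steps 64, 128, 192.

State at t = 0.7179 s:
  obj    pos=(+1.532,-0.595) vel=(+4.049,-1.803) ωy=+82.06

Key-timestep trajectory:
   step    t(s)  obj.x    obj.z    obj.vx   obj.vz 
     64  0.1788   +0.169  +0.012  +1.008  -0.449
    128  0.3575   +0.440  -0.108  +2.017  -0.898
    192  0.5363   +0.890  -0.309  +3.025  -1.347


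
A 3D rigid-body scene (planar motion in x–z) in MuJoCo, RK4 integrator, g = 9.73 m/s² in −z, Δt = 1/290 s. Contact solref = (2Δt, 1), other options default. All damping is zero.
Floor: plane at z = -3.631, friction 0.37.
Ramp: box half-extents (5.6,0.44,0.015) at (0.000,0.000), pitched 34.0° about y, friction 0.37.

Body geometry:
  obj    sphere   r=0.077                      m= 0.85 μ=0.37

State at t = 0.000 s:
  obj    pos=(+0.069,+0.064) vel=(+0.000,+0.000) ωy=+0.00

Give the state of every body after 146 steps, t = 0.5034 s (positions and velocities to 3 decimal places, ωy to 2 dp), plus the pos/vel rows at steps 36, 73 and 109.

State at t = 0.5034 s:
  obj    pos=(+0.478,-0.211) vel=(+1.622,-1.094) ωy=+25.40

Key-timestep trajectory:
   step    t(s)  obj.x    obj.z    obj.vx   obj.vz 
     36  0.1241   +0.094  +0.048  +0.400  -0.270
     73  0.2517   +0.171  -0.005  +0.811  -0.547
    109  0.3759   +0.297  -0.089  +1.211  -0.817


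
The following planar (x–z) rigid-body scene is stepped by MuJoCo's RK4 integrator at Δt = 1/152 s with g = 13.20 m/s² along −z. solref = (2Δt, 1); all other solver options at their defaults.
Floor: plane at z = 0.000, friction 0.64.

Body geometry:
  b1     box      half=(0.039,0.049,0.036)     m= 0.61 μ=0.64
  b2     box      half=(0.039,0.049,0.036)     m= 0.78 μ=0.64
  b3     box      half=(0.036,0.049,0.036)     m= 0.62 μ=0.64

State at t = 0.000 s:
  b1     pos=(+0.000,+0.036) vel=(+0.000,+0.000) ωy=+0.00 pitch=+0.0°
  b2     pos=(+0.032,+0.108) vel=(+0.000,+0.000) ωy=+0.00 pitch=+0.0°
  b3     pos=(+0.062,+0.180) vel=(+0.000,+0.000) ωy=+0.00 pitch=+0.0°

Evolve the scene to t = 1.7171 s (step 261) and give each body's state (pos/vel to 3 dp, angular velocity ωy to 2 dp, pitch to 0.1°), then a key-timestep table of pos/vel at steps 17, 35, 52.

State at t = 1.7171 s:
  b1     pos=(+0.000,+0.036) vel=(+0.000,+0.000) ωy=+0.00 pitch=+0.0°
  b2     pos=(+0.082,+0.039) vel=(+0.000,+0.000) ωy=+0.00 pitch=+90.0°
  b3     pos=(+0.186,+0.036) vel=(+0.000,+0.000) ωy=+0.00 pitch=+90.0°

Key-timestep trajectory:
   step    t(s)  b1.x    b1.z    b1.vx   b1.vz   b2.x    b2.z    b2.vx   b2.vz   b3.x    b3.z    b3.vx   b3.vz 
     17  0.1118   +0.000  +0.036  -0.001  +0.000   +0.035  +0.108  +0.064  +0.008   +0.072  +0.177  +0.189  -0.058
     35  0.2303   +0.000  +0.036  -0.002  +0.000   +0.052  +0.106  +0.247  -0.086   +0.116  +0.151  +0.580  -0.536
     52  0.3421   +0.000  +0.036  +0.000  +0.000   +0.087  +0.045  +0.327  -1.230   +0.185  +0.028  +0.333  -0.079


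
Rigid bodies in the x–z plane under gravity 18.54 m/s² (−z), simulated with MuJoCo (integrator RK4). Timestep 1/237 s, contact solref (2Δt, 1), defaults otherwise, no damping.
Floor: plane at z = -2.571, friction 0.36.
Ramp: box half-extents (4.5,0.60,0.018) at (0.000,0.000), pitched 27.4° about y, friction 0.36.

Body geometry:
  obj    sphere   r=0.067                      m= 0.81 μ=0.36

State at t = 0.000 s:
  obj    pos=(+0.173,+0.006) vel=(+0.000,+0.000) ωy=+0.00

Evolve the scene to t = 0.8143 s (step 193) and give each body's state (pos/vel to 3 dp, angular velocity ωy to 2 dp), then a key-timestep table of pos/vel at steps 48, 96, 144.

State at t = 0.8143 s:
  obj    pos=(+1.967,-0.924) vel=(+4.406,-2.284) ωy=+74.06

Key-timestep trajectory:
   step    t(s)  obj.x    obj.z    obj.vx   obj.vz 
     48  0.2025   +0.284  -0.052  +1.096  -0.568
     96  0.4051   +0.617  -0.224  +2.192  -1.136
    144  0.6076   +1.172  -0.512  +3.288  -1.704


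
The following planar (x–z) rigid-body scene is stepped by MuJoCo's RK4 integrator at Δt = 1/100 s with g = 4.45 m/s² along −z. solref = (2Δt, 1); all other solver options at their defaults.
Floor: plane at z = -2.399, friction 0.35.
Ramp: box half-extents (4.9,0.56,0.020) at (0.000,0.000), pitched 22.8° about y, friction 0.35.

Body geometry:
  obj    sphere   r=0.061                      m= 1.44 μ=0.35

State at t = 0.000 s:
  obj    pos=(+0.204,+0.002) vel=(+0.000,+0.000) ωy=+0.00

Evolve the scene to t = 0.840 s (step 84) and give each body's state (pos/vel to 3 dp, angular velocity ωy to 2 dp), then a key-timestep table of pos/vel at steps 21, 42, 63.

State at t = 0.840 s:
  obj    pos=(+0.605,-0.166) vel=(+0.954,-0.401) ωy=+16.96

Key-timestep trajectory:
   step    t(s)  obj.x    obj.z    obj.vx   obj.vz 
     21  0.2100   +0.229  -0.008  +0.239  -0.100
     42  0.4200   +0.304  -0.040  +0.477  -0.201
     63  0.6300   +0.429  -0.093  +0.715  -0.301


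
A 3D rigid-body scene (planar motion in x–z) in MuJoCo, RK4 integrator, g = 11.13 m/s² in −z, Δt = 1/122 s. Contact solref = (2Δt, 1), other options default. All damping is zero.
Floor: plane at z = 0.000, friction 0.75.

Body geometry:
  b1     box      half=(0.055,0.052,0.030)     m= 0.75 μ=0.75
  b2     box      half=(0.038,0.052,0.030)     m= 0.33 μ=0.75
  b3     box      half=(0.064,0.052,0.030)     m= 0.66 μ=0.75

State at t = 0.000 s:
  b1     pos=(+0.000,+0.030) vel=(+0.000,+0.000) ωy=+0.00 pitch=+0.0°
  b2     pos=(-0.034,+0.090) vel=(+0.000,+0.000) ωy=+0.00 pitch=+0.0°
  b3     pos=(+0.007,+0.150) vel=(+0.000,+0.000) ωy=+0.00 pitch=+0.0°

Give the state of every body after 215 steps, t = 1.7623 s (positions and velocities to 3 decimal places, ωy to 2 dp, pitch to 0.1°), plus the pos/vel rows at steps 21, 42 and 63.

State at t = 1.7623 s:
  b1     pos=(+0.000,+0.030) vel=(+0.000,+0.000) ωy=+0.00 pitch=+0.0°
  b2     pos=(-0.034,+0.090) vel=(+0.000,+0.000) ωy=+0.00 pitch=+0.0°
  b3     pos=(+0.151,+0.030) vel=(+0.000,+0.000) ωy=+0.00 pitch=+180.0°

Key-timestep trajectory:
   step    t(s)  b1.x    b1.z    b1.vx   b1.vz   b2.x    b2.z    b2.vx   b2.vz   b3.x    b3.z    b3.vx   b3.vz 
     21  0.1721   +0.000  +0.030  +0.000  +0.000   -0.034  +0.090  -0.001  +0.000   +0.015  +0.148  +0.117  -0.045
     42  0.3443   +0.000  +0.030  +0.000  +0.000   -0.034  +0.090  -0.001  +0.000   +0.055  +0.128  +0.347  -0.067
     63  0.5164   +0.000  +0.030  +0.000  +0.000   -0.034  +0.090  +0.000  +0.000   +0.135  +0.051  +0.510  -1.203


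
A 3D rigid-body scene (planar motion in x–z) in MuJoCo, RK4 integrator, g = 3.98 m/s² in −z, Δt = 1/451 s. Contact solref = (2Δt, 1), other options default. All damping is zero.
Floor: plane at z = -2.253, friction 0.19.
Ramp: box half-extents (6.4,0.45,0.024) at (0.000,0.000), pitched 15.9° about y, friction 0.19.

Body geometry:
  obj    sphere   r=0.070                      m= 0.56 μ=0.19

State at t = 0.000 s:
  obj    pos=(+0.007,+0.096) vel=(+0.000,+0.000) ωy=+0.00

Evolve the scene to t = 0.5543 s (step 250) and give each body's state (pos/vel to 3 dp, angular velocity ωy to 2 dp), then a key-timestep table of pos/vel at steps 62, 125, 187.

State at t = 0.5543 s:
  obj    pos=(+0.122,+0.063) vel=(+0.415,-0.118) ωy=+6.17

Key-timestep trajectory:
   step    t(s)  obj.x    obj.z    obj.vx   obj.vz 
     62  0.1375   +0.014  +0.094  +0.103  -0.029
    125  0.2772   +0.036  +0.088  +0.208  -0.059
    187  0.4146   +0.071  +0.077  +0.311  -0.088


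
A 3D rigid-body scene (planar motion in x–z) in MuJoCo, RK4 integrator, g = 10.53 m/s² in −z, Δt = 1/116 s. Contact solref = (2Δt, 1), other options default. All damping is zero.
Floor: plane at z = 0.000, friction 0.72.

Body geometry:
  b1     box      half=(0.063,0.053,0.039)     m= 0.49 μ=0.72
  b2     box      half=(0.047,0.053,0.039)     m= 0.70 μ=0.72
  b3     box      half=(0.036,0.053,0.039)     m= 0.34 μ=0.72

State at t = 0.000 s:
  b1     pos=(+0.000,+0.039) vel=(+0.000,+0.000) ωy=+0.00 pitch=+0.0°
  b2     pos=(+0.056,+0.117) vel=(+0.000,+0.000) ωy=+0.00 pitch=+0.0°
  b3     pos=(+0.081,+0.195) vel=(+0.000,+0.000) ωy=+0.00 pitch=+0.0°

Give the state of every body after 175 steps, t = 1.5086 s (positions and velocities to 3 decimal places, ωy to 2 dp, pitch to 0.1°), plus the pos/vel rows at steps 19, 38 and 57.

State at t = 1.5086 s:
  b1     pos=(+0.000,+0.039) vel=(+0.000,+0.000) ωy=+0.00 pitch=+0.0°
  b2     pos=(+0.109,+0.047) vel=(+0.000,+0.000) ωy=+0.00 pitch=+90.0°
  b3     pos=(+0.218,+0.036) vel=(+0.000,+0.000) ωy=+0.00 pitch=+90.0°

Key-timestep trajectory:
   step    t(s)  b1.x    b1.z    b1.vx   b1.vz   b2.x    b2.z    b2.vx   b2.vz   b3.x    b3.z    b3.vx   b3.vz 
     19  0.1638   +0.000  +0.039  +0.000  +0.000   +0.058  +0.117  +0.027  +0.004   +0.087  +0.193  +0.080  -0.016
     38  0.3276   +0.000  +0.039  -0.001  +0.000   +0.069  +0.117  +0.143  -0.022   +0.119  +0.182  +0.371  -0.197
     57  0.4914   +0.000  +0.039  +0.000  +0.000   +0.109  +0.067  +0.288  -0.947   +0.206  +0.052  +0.578  -1.593


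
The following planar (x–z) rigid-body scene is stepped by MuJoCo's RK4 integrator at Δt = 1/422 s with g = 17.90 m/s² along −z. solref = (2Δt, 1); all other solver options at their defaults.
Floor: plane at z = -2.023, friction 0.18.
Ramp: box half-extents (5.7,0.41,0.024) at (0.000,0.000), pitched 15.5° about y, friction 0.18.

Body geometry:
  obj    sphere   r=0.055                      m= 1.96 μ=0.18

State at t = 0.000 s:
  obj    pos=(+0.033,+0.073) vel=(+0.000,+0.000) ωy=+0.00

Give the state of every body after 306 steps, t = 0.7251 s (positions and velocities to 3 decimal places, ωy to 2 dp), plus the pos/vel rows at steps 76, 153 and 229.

State at t = 0.7251 s:
  obj    pos=(+0.899,-0.167) vel=(+2.388,-0.662) ωy=+45.04

Key-timestep trajectory:
   step    t(s)  obj.x    obj.z    obj.vx   obj.vz 
     76  0.1801   +0.086  +0.058  +0.593  -0.164
    153  0.3626   +0.249  +0.013  +1.194  -0.331
    229  0.5427   +0.518  -0.062  +1.787  -0.496


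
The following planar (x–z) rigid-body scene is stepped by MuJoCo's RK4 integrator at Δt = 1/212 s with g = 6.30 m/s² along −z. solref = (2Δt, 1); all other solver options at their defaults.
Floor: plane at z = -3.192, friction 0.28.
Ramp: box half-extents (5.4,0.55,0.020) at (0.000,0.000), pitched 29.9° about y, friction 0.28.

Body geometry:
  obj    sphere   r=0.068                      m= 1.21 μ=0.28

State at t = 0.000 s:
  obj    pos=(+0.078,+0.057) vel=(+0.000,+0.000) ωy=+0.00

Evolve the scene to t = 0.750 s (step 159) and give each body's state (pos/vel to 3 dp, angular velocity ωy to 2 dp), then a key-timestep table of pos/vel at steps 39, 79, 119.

State at t = 0.750 s:
  obj    pos=(+0.625,-0.258) vel=(+1.459,-0.839) ωy=+24.73

Key-timestep trajectory:
   step    t(s)  obj.x    obj.z    obj.vx   obj.vz 
     39  0.1840   +0.111  +0.038  +0.358  -0.206
     79  0.3726   +0.213  -0.021  +0.725  -0.417
    119  0.5613   +0.384  -0.120  +1.092  -0.628


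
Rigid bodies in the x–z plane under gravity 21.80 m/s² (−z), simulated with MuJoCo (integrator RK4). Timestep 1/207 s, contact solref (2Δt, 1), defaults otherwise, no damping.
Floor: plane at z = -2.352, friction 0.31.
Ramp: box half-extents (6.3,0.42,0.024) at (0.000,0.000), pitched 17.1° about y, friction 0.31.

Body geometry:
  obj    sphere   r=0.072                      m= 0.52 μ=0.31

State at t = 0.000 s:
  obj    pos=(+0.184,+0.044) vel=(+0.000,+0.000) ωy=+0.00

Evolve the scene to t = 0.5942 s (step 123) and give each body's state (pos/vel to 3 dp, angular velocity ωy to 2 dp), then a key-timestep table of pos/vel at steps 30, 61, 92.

State at t = 0.5942 s:
  obj    pos=(+0.957,-0.194) vel=(+2.600,-0.800) ωy=+37.78

Key-timestep trajectory:
   step    t(s)  obj.x    obj.z    obj.vx   obj.vz 
     30  0.1449   +0.230  +0.030  +0.634  -0.195
     61  0.2947   +0.374  -0.015  +1.290  -0.397
     92  0.4444   +0.616  -0.089  +1.945  -0.598


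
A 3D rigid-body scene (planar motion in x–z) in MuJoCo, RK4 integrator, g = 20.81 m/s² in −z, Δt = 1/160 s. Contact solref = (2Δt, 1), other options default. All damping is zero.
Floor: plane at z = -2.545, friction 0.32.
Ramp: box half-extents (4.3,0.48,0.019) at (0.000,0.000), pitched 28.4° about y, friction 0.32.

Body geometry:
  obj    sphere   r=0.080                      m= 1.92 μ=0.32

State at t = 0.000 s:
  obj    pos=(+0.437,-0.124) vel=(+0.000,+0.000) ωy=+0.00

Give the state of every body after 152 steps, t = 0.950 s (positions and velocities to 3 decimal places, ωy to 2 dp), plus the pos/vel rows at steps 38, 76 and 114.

State at t = 0.950 s:
  obj    pos=(+3.244,-1.641) vel=(+5.908,-3.194) ωy=+83.94

Key-timestep trajectory:
   step    t(s)  obj.x    obj.z    obj.vx   obj.vz 
     38  0.2375   +0.613  -0.219  +1.477  -0.799
     76  0.4750   +1.139  -0.503  +2.954  -1.597
    114  0.7125   +2.016  -0.977  +4.431  -2.396


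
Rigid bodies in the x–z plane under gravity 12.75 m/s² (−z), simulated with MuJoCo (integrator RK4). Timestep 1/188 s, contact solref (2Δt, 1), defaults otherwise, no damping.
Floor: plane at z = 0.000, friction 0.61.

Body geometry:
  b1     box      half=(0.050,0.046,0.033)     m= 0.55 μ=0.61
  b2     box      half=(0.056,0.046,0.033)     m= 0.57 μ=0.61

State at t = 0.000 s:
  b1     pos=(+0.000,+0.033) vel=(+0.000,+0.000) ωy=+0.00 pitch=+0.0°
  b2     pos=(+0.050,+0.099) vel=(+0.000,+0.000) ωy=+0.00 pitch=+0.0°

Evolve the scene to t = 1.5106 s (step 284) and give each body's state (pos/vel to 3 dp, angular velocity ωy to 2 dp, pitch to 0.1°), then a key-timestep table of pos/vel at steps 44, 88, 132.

State at t = 1.5106 s:
  b1     pos=(+0.000,+0.033) vel=(+0.000,+0.000) ωy=+0.00 pitch=+0.0°
  b2     pos=(+0.191,+0.033) vel=(+0.000,+0.000) ωy=+0.00 pitch=+180.0°

Key-timestep trajectory:
   step    t(s)  b1.x    b1.z    b1.vx   b1.vz   b2.x    b2.z    b2.vx   b2.vz 
     44  0.2340   +0.000  +0.033  +0.000  +0.000   +0.051  +0.099  +0.015  -0.001
     88  0.4681   +0.000  +0.033  +0.000  +0.000   +0.073  +0.090  +0.241  -0.209
    132  0.7021   +0.000  +0.033  +0.000  +0.000   +0.141  +0.064  +0.240  -0.059


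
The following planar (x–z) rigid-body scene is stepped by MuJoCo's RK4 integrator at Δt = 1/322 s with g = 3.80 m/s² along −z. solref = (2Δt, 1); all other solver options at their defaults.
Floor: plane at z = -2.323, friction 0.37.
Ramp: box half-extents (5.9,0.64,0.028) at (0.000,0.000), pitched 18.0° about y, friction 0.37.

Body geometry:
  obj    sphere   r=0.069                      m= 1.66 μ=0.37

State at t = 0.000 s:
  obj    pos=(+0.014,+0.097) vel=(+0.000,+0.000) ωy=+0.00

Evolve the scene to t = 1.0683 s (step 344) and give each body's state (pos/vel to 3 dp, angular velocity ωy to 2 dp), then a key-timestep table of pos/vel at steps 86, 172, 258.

State at t = 1.0683 s:
  obj    pos=(+0.469,-0.051) vel=(+0.852,-0.277) ωy=+12.99

Key-timestep trajectory:
   step    t(s)  obj.x    obj.z    obj.vx   obj.vz 
     86  0.2671   +0.043  +0.088  +0.213  -0.069
    172  0.5342   +0.128  +0.060  +0.426  -0.138
    258  0.8012   +0.270  +0.014  +0.639  -0.208


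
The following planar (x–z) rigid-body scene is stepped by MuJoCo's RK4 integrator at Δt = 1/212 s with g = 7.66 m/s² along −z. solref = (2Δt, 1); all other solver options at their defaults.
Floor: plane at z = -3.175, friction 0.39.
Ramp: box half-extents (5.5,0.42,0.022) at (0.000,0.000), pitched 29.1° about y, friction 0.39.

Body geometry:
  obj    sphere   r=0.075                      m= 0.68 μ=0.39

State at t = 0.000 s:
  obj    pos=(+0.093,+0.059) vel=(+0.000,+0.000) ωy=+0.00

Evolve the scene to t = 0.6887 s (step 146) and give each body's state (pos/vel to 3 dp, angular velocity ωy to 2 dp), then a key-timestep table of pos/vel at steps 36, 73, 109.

State at t = 0.6887 s:
  obj    pos=(+0.645,-0.248) vel=(+1.601,-0.891) ωy=+24.43

Key-timestep trajectory:
   step    t(s)  obj.x    obj.z    obj.vx   obj.vz 
     36  0.1698   +0.127  +0.041  +0.395  -0.220
     73  0.3443   +0.231  -0.018  +0.801  -0.446
    109  0.5142   +0.400  -0.112  +1.196  -0.665


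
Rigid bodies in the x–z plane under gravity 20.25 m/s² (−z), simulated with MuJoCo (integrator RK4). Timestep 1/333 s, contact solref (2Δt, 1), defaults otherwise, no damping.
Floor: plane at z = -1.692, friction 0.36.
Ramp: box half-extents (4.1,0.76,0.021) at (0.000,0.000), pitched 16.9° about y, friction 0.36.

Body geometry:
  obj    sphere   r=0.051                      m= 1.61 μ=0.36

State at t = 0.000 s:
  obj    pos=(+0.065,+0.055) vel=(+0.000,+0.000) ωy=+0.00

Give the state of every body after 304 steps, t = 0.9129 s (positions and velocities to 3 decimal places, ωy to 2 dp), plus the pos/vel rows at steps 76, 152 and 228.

State at t = 0.9129 s:
  obj    pos=(+1.742,-0.454) vel=(+3.673,-1.116) ωy=+75.26

Key-timestep trajectory:
   step    t(s)  obj.x    obj.z    obj.vx   obj.vz 
     76  0.2282   +0.170  +0.024  +0.918  -0.279
    152  0.4565   +0.484  -0.072  +1.836  -0.558
    228  0.6847   +1.008  -0.231  +2.755  -0.837


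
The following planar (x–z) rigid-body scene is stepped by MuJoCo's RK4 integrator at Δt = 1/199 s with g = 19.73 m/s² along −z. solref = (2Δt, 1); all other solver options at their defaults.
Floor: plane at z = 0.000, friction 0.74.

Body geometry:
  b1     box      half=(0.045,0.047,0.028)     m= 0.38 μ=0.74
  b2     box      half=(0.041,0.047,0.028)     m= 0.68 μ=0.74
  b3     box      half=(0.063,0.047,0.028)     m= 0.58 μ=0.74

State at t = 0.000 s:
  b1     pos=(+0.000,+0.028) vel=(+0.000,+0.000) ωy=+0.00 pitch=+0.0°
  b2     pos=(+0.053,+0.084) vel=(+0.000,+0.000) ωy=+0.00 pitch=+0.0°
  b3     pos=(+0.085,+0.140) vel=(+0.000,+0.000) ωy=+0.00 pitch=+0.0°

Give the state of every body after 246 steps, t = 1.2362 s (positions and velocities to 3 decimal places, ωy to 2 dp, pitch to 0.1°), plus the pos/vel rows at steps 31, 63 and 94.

State at t = 1.2362 s:
  b1     pos=(+0.000,+0.028) vel=(+0.000,+0.000) ωy=+0.00 pitch=+0.0°
  b2     pos=(+0.089,+0.041) vel=(+0.000,+0.000) ωy=+0.00 pitch=+90.0°
  b3     pos=(+0.280,+0.028) vel=(+0.000,+0.000) ωy=+0.00 pitch=+180.0°

Key-timestep trajectory:
   step    t(s)  b1.x    b1.z    b1.vx   b1.vz   b2.x    b2.z    b2.vx   b2.vz   b3.x    b3.z    b3.vx   b3.vz 
     31  0.1558   +0.000  +0.028  +0.000  +0.000   +0.079  +0.047  +0.263  -1.026   +0.152  +0.064  +0.441  +0.212
     63  0.3166   +0.000  +0.028  +0.000  +0.000   +0.103  +0.048  -0.145  -0.041   +0.209  +0.069  +0.165  +0.018
     94  0.4724   +0.000  +0.028  +0.000  +0.000   +0.090  +0.041  -0.094  -0.032   +0.243  +0.062  +0.421  -0.229


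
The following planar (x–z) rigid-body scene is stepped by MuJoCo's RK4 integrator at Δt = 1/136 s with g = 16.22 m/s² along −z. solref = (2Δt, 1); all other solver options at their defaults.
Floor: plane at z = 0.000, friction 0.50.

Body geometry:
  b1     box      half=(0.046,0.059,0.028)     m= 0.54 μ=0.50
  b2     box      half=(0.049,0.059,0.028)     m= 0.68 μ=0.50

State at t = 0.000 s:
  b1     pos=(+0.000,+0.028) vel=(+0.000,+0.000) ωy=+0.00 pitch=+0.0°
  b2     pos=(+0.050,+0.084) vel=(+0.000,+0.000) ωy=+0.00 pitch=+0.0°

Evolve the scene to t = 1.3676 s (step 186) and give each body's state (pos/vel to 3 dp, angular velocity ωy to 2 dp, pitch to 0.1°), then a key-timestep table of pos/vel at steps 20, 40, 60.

State at t = 1.3676 s:
  b1     pos=(+0.000,+0.028) vel=(+0.000,+0.000) ωy=+0.00 pitch=+0.0°
  b2     pos=(+0.175,+0.028) vel=(+0.000,+0.000) ωy=+0.00 pitch=+180.0°

Key-timestep trajectory:
   step    t(s)  b1.x    b1.z    b1.vx   b1.vz   b2.x    b2.z    b2.vx   b2.vz 
     20  0.1471   +0.000  +0.028  -0.001  +0.000   +0.065  +0.077  +0.240  -0.196
     40  0.2941   +0.000  +0.028  +0.000  +0.000   +0.115  +0.056  +0.243  +0.045
     60  0.4412   +0.000  +0.028  +0.000  +0.000   +0.161  +0.041  +0.489  -0.435


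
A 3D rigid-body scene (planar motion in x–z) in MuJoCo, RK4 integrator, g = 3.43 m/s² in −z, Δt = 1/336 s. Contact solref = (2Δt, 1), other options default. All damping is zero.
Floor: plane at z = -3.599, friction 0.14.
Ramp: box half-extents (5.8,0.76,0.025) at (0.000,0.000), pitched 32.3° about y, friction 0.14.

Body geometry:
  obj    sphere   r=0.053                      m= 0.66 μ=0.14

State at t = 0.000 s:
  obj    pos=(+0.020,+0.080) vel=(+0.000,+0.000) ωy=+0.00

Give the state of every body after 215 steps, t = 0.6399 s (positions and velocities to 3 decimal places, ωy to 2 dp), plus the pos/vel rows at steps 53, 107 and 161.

State at t = 0.6399 s:
  obj    pos=(+0.267,-0.076) vel=(+0.767,-0.499) ωy=+12.17

Key-timestep trajectory:
   step    t(s)  obj.x    obj.z    obj.vx   obj.vz 
     53  0.1577   +0.035  +0.070  +0.191  -0.118
    107  0.3185   +0.081  +0.041  +0.383  -0.246
    161  0.4792   +0.158  -0.008  +0.581  -0.359


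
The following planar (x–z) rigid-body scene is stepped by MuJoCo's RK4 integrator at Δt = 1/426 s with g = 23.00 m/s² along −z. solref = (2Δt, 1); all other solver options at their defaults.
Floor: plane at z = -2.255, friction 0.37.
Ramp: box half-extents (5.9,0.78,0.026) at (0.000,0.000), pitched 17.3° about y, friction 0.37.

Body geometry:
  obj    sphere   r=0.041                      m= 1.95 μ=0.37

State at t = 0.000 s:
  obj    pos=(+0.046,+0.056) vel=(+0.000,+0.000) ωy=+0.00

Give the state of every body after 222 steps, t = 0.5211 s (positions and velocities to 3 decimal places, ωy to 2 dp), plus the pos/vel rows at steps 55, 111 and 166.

State at t = 0.5211 s:
  obj    pos=(+0.679,-0.141) vel=(+2.431,-0.757) ωy=+62.09

Key-timestep trajectory:
   step    t(s)  obj.x    obj.z    obj.vx   obj.vz 
     55  0.1291   +0.085  +0.044  +0.602  -0.188
    111  0.2606   +0.204  +0.007  +1.215  -0.379
    166  0.3897   +0.400  -0.054  +1.818  -0.566


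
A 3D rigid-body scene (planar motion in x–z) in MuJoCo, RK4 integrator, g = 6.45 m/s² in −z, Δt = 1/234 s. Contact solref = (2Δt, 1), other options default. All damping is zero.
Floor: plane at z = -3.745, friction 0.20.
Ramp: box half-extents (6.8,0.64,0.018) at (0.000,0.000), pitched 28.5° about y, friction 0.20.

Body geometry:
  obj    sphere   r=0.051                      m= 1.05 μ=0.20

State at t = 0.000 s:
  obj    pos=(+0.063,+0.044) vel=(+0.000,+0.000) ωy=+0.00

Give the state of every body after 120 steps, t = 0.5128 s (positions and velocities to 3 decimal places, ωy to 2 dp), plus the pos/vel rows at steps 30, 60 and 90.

State at t = 0.5128 s:
  obj    pos=(+0.317,-0.094) vel=(+0.991,-0.538) ωy=+22.09

Key-timestep trajectory:
   step    t(s)  obj.x    obj.z    obj.vx   obj.vz 
     30  0.1282   +0.079  +0.036  +0.248  -0.135
     60  0.2564   +0.127  +0.010  +0.496  -0.269
     90  0.3846   +0.206  -0.033  +0.743  -0.404


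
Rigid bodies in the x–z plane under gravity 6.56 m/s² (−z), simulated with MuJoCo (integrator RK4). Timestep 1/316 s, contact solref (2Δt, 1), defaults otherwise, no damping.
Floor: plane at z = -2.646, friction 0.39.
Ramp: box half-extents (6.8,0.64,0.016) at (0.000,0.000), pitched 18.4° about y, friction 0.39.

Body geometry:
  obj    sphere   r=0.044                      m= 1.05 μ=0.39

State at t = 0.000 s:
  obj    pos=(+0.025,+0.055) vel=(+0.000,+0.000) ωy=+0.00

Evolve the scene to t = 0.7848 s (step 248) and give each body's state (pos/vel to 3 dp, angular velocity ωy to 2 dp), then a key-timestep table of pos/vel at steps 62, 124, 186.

State at t = 0.7848 s:
  obj    pos=(+0.457,-0.089) vel=(+1.101,-0.366) ωy=+26.38

Key-timestep trajectory:
   step    t(s)  obj.x    obj.z    obj.vx   obj.vz 
     62  0.1962   +0.052  +0.046  +0.275  -0.092
    124  0.3924   +0.133  +0.019  +0.551  -0.183
    186  0.5886   +0.268  -0.026  +0.826  -0.275


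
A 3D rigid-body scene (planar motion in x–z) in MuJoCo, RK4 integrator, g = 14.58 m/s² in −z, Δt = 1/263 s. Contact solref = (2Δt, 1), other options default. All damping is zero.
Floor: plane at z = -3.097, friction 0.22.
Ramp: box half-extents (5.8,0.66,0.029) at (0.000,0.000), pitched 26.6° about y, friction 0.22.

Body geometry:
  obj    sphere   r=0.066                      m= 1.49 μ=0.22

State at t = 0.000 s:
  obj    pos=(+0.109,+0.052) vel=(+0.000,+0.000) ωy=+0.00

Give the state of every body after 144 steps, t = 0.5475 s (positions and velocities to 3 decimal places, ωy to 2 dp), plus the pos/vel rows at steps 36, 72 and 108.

State at t = 0.5475 s:
  obj    pos=(+0.734,-0.261) vel=(+2.283,-1.143) ωy=+38.67

Key-timestep trajectory:
   step    t(s)  obj.x    obj.z    obj.vx   obj.vz 
     36  0.1369   +0.148  +0.032  +0.571  -0.286
     72  0.2738   +0.265  -0.027  +1.142  -0.572
    108  0.4106   +0.461  -0.124  +1.712  -0.858


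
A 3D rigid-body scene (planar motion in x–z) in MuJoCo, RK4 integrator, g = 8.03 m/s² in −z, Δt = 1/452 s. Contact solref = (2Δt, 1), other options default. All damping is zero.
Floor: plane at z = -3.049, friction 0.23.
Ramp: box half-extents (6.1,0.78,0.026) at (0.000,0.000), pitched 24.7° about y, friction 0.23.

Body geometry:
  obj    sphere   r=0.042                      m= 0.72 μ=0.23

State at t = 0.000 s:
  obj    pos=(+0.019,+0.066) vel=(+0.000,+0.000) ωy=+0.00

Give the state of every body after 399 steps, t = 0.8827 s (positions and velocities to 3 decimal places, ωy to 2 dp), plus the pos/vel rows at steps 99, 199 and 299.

State at t = 0.8827 s:
  obj    pos=(+0.867,-0.324) vel=(+1.922,-0.884) ωy=+50.37

Key-timestep trajectory:
   step    t(s)  obj.x    obj.z    obj.vx   obj.vz 
     99  0.2190   +0.071  +0.042  +0.477  -0.219
    199  0.4403   +0.230  -0.031  +0.959  -0.441
    299  0.6615   +0.496  -0.153  +1.440  -0.663


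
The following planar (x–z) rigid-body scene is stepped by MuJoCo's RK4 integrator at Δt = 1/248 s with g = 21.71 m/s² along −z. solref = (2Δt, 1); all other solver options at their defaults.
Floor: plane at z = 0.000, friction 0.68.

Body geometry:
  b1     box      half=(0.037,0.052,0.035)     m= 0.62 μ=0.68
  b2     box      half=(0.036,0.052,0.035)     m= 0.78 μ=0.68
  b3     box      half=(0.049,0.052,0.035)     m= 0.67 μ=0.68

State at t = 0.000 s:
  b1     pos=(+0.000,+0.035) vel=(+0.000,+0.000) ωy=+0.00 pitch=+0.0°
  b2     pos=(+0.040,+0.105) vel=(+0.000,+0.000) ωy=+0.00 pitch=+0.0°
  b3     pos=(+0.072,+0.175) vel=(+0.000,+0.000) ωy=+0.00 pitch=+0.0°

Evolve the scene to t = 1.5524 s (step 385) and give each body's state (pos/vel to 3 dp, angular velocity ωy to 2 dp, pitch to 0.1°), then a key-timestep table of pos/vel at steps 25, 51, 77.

State at t = 1.5524 s:
  b1     pos=(+0.000,+0.035) vel=(+0.000,+0.000) ωy=+0.00 pitch=+0.0°
  b2     pos=(+0.081,+0.036) vel=(+0.000,+0.000) ωy=+0.00 pitch=+90.0°
  b3     pos=(+0.274,+0.035) vel=(+0.000,+0.000) ωy=+0.00 pitch=+180.0°

Key-timestep trajectory:
   step    t(s)  b1.x    b1.z    b1.vx   b1.vz   b2.x    b2.z    b2.vx   b2.vz   b3.x    b3.z    b3.vx   b3.vz 
     25  0.1008   +0.000  +0.035  -0.002  +0.000   +0.050  +0.102  +0.235  -0.095   +0.103  +0.159  +0.647  -0.467
     51  0.2056   +0.000  +0.035  +0.000  +0.000   +0.084  +0.033  -0.100  -0.721   +0.191  +0.047  +0.828  +0.137
     77  0.3105   +0.000  +0.035  +0.000  +0.000   +0.081  +0.036  +0.000  +0.000   +0.253  +0.052  +0.660  -0.380


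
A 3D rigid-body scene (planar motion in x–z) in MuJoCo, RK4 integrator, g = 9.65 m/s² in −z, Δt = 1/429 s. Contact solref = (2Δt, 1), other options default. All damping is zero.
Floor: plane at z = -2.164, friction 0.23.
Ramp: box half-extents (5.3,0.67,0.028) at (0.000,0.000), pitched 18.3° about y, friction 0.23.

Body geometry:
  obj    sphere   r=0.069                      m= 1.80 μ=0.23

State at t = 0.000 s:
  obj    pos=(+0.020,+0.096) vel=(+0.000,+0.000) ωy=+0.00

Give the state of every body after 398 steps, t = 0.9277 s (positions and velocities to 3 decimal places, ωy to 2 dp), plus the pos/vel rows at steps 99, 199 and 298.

State at t = 0.9277 s:
  obj    pos=(+0.904,-0.197) vel=(+1.906,-0.630) ωy=+29.10

Key-timestep trajectory:
   step    t(s)  obj.x    obj.z    obj.vx   obj.vz 
     99  0.2308   +0.075  +0.077  +0.474  -0.157
    199  0.4639   +0.241  +0.022  +0.953  -0.315
    298  0.6946   +0.516  -0.068  +1.427  -0.472


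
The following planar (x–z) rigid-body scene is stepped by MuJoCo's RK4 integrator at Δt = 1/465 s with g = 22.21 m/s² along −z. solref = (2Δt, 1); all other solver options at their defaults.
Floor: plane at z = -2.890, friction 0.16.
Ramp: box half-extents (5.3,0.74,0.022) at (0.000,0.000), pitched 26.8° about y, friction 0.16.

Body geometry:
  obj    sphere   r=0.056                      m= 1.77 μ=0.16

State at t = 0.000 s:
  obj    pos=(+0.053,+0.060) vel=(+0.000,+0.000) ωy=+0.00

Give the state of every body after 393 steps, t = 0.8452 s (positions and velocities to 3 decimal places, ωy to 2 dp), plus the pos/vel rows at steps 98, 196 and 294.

State at t = 0.8452 s:
  obj    pos=(+2.334,-1.091) vel=(+5.396,-2.726) ωy=+107.93

Key-timestep trajectory:
   step    t(s)  obj.x    obj.z    obj.vx   obj.vz 
     98  0.2108   +0.195  -0.011  +1.346  -0.680
    196  0.4215   +0.621  -0.226  +2.691  -1.360
    294  0.6323   +1.330  -0.584  +4.037  -2.039


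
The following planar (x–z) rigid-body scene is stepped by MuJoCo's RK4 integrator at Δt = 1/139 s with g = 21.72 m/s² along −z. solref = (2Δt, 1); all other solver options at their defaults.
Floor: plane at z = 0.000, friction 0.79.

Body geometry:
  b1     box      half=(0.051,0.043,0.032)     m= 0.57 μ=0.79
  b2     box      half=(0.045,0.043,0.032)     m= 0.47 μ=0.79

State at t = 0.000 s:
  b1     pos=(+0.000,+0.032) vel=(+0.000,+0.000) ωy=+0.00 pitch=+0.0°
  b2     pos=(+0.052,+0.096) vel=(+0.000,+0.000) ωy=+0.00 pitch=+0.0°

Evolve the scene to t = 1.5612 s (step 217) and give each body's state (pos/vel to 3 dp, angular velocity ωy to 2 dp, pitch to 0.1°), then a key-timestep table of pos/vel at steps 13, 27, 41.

State at t = 1.5612 s:
  b1     pos=(+0.000,+0.032) vel=(+0.000,+0.000) ωy=+0.00 pitch=+0.0°
  b2     pos=(+0.093,+0.045) vel=(+0.000,+0.000) ωy=+0.00 pitch=+90.0°

Key-timestep trajectory:
   step    t(s)  b1.x    b1.z    b1.vx   b1.vz   b2.x    b2.z    b2.vx   b2.vz 
     13  0.0935   +0.000  +0.032  +0.000  +0.001   +0.054  +0.095  +0.055  -0.004
     27  0.1942   +0.000  +0.032  -0.001  +0.000   +0.069  +0.090  +0.299  -0.208
     41  0.2950   +0.000  +0.032  +0.000  +0.000   +0.095  +0.042  -0.084  +0.125


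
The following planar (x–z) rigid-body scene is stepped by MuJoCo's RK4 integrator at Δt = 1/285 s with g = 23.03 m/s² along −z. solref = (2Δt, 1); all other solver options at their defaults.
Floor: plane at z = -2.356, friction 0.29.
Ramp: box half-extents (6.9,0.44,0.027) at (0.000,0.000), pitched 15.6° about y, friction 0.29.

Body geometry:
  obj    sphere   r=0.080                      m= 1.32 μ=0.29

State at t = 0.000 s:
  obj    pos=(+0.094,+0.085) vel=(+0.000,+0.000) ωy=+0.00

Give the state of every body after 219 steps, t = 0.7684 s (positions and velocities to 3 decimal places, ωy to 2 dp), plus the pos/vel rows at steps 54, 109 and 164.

State at t = 0.7684 s:
  obj    pos=(+1.352,-0.266) vel=(+3.274,-0.914) ωy=+42.48

Key-timestep trajectory:
   step    t(s)  obj.x    obj.z    obj.vx   obj.vz 
     54  0.1895   +0.171  +0.063  +0.807  -0.225
    109  0.3825   +0.406  -0.002  +1.630  -0.455
    164  0.5754   +0.800  -0.112  +2.452  -0.685


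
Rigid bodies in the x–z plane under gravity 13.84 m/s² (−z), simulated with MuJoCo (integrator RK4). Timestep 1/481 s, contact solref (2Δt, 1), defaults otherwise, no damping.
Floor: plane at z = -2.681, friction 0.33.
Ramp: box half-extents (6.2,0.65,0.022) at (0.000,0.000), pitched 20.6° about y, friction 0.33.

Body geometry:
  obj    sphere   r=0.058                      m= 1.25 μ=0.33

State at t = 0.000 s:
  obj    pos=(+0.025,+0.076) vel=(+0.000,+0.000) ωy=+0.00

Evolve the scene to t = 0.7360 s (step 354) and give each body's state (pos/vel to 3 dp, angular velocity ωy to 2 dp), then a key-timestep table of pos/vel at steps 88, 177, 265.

State at t = 0.7360 s:
  obj    pos=(+0.907,-0.255) vel=(+2.396,-0.901) ωy=+44.13

Key-timestep trajectory:
   step    t(s)  obj.x    obj.z    obj.vx   obj.vz 
     88  0.1830   +0.080  +0.056  +0.596  -0.224
    177  0.3680   +0.245  -0.007  +1.198  -0.450
    265  0.5509   +0.519  -0.110  +1.794  -0.674


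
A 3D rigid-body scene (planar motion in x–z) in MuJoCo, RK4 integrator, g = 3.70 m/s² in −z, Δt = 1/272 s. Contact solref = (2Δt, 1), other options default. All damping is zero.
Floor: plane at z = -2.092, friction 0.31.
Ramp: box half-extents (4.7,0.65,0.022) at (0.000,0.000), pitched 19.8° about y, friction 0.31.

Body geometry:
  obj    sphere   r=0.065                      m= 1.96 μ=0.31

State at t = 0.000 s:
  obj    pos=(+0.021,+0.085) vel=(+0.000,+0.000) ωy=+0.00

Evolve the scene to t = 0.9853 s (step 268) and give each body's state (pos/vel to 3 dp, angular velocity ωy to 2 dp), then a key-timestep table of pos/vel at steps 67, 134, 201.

State at t = 0.9853 s:
  obj    pos=(+0.430,-0.062) vel=(+0.830,-0.299) ωy=+13.57

Key-timestep trajectory:
   step    t(s)  obj.x    obj.z    obj.vx   obj.vz 
     67  0.2463   +0.047  +0.076  +0.208  -0.075
    134  0.4926   +0.123  +0.048  +0.415  -0.149
    201  0.7390   +0.251  +0.002  +0.622  -0.224
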